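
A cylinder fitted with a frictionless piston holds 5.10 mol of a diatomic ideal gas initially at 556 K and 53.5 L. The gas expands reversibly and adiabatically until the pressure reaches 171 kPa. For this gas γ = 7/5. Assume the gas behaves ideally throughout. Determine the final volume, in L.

105 L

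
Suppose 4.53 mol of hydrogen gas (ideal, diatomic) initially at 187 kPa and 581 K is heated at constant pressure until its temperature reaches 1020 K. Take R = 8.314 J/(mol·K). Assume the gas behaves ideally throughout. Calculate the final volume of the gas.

205 L

V₁ = nRT₁/P₁ = 4.53×8.314×581/187 = 117 L.
Isobaric: P stays 187 kPa; V/T = const ⇒ T₂ = 1020 K, V₂ = 205 L.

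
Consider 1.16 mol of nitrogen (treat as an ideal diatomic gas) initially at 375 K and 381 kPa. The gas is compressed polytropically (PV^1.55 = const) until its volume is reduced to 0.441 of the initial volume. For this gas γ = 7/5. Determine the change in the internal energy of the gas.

5140 J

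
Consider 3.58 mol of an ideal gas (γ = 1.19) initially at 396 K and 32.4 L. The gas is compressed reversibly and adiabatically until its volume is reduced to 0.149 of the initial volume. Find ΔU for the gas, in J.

27000 J

P₁ = nRT₁/V₁ = 3.58×8.314×396/32.4 = 364 kPa.
Adiabatic: TV^(γ−1) = const ⇒ T₂ = 396×(6.71)^0.190 = 569 K; PV^γ = const ⇒ P₂ = 3510 kPa.
For an ideal gas ΔU = nCvΔT with Cv = R/(γ−1) = 43.8 J/(mol·K).
ΔU = 3.58×43.8×(569−396) = 27000 J.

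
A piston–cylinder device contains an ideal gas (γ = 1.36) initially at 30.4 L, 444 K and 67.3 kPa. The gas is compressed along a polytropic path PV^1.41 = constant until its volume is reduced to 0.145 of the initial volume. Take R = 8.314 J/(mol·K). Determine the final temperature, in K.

Polytropic n=1.41: T₂ = T₁(V₁/V₂)^(n−1) = 444×(6.90)^0.41 = 980 K; P₂ = P₁(V₁/V₂)^n = 1020 kPa.

980 K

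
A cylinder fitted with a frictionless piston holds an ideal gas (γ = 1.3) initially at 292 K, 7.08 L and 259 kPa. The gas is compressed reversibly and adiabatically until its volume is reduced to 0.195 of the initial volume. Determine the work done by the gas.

n = P₁V₁/(RT₁) = 259×7.08/(8.314×292) = 0.755 mol.
Adiabatic: TV^(γ−1) = const ⇒ T₂ = 292×(5.13)^0.300 = 477 K; PV^γ = const ⇒ P₂ = 2170 kPa.
ΔU = nCvΔT = 0.755×27.7×(477−292) = 3870 J.
Q = 0 for an adiabatic process, so W = −ΔU = -3870 J.

-3870 J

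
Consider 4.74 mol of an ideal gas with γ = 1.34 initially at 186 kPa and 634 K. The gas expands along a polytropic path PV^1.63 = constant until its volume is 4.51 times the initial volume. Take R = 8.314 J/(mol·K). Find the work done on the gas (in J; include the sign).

V₁ = nRT₁/P₁ = 4.74×8.314×634/186 = 134 L.
Polytropic n=1.63: T₂ = T₁(V₁/V₂)^(n−1) = 634×(0.222)^0.63 = 245 K; P₂ = P₁(V₁/V₂)^n = 16.0 kPa.
W = (P₁V₁−P₂V₂)/(n−1) = (186×134−16.0×606)/0.63 = 24300 J.
Work done on the gas = −W_by = -24300 J.

-24300 J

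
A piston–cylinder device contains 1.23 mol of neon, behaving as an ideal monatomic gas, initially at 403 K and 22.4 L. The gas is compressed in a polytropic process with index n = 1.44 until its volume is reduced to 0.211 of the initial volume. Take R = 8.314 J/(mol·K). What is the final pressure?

P₁ = nRT₁/V₁ = 1.23×8.314×403/22.4 = 184 kPa.
Polytropic n=1.44: T₂ = T₁(V₁/V₂)^(n−1) = 403×(4.74)^0.44 = 799 K; P₂ = P₁(V₁/V₂)^n = 1730 kPa.

1730 kPa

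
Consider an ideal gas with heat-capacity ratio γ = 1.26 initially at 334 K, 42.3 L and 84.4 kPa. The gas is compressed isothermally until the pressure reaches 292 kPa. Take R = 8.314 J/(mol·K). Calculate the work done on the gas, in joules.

4430 J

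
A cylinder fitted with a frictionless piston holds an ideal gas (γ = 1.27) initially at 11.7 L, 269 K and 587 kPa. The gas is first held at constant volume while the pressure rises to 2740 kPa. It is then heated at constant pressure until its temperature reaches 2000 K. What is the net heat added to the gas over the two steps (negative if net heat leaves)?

183000 J

n = P₁V₁/(RT₁) = 587×11.7/(8.314×269) = 3.07 mol.
Step 1 — Isochoric: V stays 11.7 L; P/T = const ⇒ T₂ = 1260 K, P₂ = 2740 kPa.
W = 0 (no volume change).
ΔU = nCvΔT = 3.07×30.8×(1260−269) = 93300 J.
Q = ΔU = 93300 J.
State after step 1: P = 2740 kPa, V = 11.7 L, T = 1260 K.
Step 2 — Isobaric: P stays 2740 kPa; V/T = const ⇒ T₂ = 2000 K, V₂ = 18.6 L.
W = PΔV = 2740×(18.6−11.7) kPa·L = 19000 J.
ΔU = nCvΔT = 3.07×30.8×(2000−1260) = 70400 J.
Q = ΔU + W = nCpΔT = 89400 J.
Net over both steps: W = 19000 J, Q = 183000 J, ΔU = 164000 J.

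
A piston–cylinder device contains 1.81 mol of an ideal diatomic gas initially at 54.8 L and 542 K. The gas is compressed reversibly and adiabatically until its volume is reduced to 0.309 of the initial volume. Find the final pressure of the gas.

770 kPa

P₁ = nRT₁/V₁ = 1.81×8.314×542/54.8 = 149 kPa.
Adiabatic: TV^(γ−1) = const ⇒ T₂ = 542×(3.24)^0.400 = 867 K; PV^γ = const ⇒ P₂ = 770 kPa.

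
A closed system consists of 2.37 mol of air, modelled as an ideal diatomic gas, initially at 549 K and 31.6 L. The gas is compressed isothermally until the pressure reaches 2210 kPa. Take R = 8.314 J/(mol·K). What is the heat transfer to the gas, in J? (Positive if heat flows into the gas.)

-20200 J

P₁ = nRT₁/V₁ = 2.37×8.314×549/31.6 = 342 kPa.
Isothermal: T stays 549 K; PV = const ⇒ V₂ = 4.89 L, P₂ = 2210 kPa.
ΔU = 0 (ideal gas, T constant).
W = nRT ln(V₂/V₁) = 2.37×8.314×549×ln(0.155) = -20200 J.
Q = ΔU + W = -20200 J.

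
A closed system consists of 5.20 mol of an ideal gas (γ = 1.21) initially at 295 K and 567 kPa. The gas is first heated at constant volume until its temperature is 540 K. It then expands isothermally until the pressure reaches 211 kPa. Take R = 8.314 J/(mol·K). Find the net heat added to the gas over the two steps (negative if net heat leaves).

87600 J

V₁ = nRT₁/P₁ = 5.20×8.314×295/567 = 22.5 L.
Step 1 — Isochoric: V stays 22.5 L; P/T = const ⇒ T₂ = 540 K, P₂ = 1040 kPa.
W = 0 (no volume change).
ΔU = nCvΔT = 5.20×39.6×(540−295) = 50400 J.
Q = ΔU = 50400 J.
State after step 1: P = 1040 kPa, V = 22.5 L, T = 540 K.
Step 2 — Isothermal: T stays 540 K; PV = const ⇒ V₂ = 111 L, P₂ = 211 kPa.
ΔU = 0 (ideal gas, T constant).
W = nRT ln(V₂/V₁) = 5.20×8.314×540×ln(4.92) = 37200 J.
Q = ΔU + W = 37200 J.
Net over both steps: W = 37200 J, Q = 87600 J, ΔU = 50400 J.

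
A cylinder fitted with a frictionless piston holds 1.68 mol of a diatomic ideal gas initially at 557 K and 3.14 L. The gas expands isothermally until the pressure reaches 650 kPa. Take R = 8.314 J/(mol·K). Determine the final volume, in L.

12.0 L

P₁ = nRT₁/V₁ = 1.68×8.314×557/3.14 = 2480 kPa.
Isothermal: T stays 557 K; PV = const ⇒ V₂ = 12.0 L, P₂ = 650 kPa.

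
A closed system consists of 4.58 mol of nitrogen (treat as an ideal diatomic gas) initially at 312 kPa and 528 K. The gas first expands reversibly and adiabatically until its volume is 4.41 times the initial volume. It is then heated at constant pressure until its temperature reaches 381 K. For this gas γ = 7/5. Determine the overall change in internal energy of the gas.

-14000 J

V₁ = nRT₁/P₁ = 4.58×8.314×528/312 = 64.4 L.
Step 1 — Adiabatic: TV^(γ−1) = const ⇒ T₂ = 528×(0.227)^0.400 = 292 K; PV^γ = const ⇒ P₂ = 39.1 kPa.
ΔU = nCvΔT = 4.58×20.8×(292−528) = -22500 J.
Q = 0 for an adiabatic process, so W = −ΔU = 22500 J.
State after step 1: P = 39.1 kPa, V = 284 L, T = 292 K.
Step 2 — Isobaric: P stays 39.1 kPa; V/T = const ⇒ T₂ = 381 K, V₂ = 371 L.
W = PΔV = 39.1×(371−284) kPa·L = 3400 J.
ΔU = nCvΔT = 4.58×20.8×(381−292) = 8510 J.
Q = ΔU + W = nCpΔT = 11900 J.
Net over both steps: W = 25900 J, Q = 11900 J, ΔU = -14000 J.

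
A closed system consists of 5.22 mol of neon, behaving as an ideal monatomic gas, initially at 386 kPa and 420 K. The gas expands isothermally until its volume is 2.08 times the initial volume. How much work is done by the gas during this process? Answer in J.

V₁ = nRT₁/P₁ = 5.22×8.314×420/386 = 47.2 L.
Isothermal: T stays 420 K; PV = const ⇒ V₂ = 98.2 L, P₂ = 186 kPa.
W = nRT ln(V₂/V₁) = 5.22×8.314×420×ln(2.08) = 13300 J.

13300 J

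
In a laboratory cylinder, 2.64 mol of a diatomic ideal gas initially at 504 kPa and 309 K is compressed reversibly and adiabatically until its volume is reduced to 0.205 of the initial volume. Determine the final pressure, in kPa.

V₁ = nRT₁/P₁ = 2.64×8.314×309/504 = 13.5 L.
Adiabatic: TV^(γ−1) = const ⇒ T₂ = 309×(4.88)^0.400 = 582 K; PV^γ = const ⇒ P₂ = 4630 kPa.

4630 kPa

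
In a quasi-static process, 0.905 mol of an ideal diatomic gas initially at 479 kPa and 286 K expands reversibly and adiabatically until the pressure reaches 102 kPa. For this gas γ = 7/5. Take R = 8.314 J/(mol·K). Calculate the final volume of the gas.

V₁ = nRT₁/P₁ = 0.905×8.314×286/479 = 4.49 L.
Adiabatic: T₂/T₁ = (P₂/P₁)^((γ−1)/γ) ⇒ T₂ = 286×(0.213)^0.286 = 184 K; V₂ = 13.6 L.

13.6 L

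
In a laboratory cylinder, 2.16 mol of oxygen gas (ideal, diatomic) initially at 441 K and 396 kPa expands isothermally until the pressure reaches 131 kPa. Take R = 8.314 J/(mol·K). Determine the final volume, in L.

60.5 L

V₁ = nRT₁/P₁ = 2.16×8.314×441/396 = 20.0 L.
Isothermal: T stays 441 K; PV = const ⇒ V₂ = 60.5 L, P₂ = 131 kPa.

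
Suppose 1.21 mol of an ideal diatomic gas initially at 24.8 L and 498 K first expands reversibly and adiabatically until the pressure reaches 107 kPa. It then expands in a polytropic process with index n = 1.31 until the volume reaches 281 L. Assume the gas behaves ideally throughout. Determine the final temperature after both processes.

225 K

P₁ = nRT₁/V₁ = 1.21×8.314×498/24.8 = 202 kPa.
Step 1 — Adiabatic: T₂/T₁ = (P₂/P₁)^((γ−1)/γ) ⇒ T₂ = 498×(0.530)^0.286 = 415 K; V₂ = 39.0 L.
ΔU = nCvΔT = 1.21×20.8×(415−498) = -2080 J.
Q = 0 for an adiabatic process, so W = −ΔU = 2080 J.
State after step 1: P = 107 kPa, V = 39.0 L, T = 415 K.
Step 2 — Polytropic n=1.31: T₂ = T₁(V₁/V₂)^(n−1) = 415×(0.139)^0.31 = 225 K; P₂ = P₁(V₁/V₂)^n = 8.06 kPa.
W = (P₁V₁−P₂V₂)/(n−1) = (107×39.0−8.06×281)/0.31 = 6170 J.
ΔU = nCvΔT = 1.21×20.8×(225−415) = -4780 J.
Q = ΔU + W = 1390 J.
Net over both steps: W = 8250 J, Q = 1390 J, ΔU = -6860 J.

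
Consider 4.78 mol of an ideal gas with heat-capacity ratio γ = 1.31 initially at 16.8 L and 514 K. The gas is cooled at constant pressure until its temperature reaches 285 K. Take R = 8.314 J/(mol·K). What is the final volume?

P₁ = nRT₁/V₁ = 4.78×8.314×514/16.8 = 1220 kPa.
Isobaric: P stays 1220 kPa; V/T = const ⇒ T₂ = 285 K, V₂ = 9.32 L.

9.32 L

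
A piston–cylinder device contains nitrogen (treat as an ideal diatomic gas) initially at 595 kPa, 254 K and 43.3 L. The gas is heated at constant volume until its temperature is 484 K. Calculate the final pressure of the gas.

1130 kPa

Isochoric: V stays 43.3 L; P/T = const ⇒ T₂ = 484 K, P₂ = 1130 kPa.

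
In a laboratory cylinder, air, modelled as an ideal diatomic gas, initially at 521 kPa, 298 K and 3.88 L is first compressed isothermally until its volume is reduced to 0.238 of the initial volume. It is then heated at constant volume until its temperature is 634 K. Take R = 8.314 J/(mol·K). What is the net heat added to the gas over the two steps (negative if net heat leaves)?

2800 J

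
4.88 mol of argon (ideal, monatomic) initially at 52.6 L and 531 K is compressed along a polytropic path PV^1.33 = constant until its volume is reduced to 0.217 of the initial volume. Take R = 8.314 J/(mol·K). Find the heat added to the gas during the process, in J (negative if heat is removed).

P₁ = nRT₁/V₁ = 4.88×8.314×531/52.6 = 410 kPa.
Polytropic n=1.33: T₂ = T₁(V₁/V₂)^(n−1) = 531×(4.61)^0.33 = 879 K; P₂ = P₁(V₁/V₂)^n = 3120 kPa.
W = (P₁V₁−P₂V₂)/(n−1) = (410×52.6−3120×11.4)/0.33 = -42800 J.
ΔU = nCvΔT = 4.88×12.5×(879−531) = 21200 J.
Q = ΔU + W = -21600 J.

-21600 J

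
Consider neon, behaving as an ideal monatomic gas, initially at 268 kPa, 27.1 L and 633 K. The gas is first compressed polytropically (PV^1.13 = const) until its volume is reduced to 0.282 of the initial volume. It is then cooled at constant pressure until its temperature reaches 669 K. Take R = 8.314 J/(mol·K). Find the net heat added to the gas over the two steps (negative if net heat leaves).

-10300 J

n = P₁V₁/(RT₁) = 268×27.1/(8.314×633) = 1.38 mol.
Step 1 — Polytropic n=1.13: T₂ = T₁(V₁/V₂)^(n−1) = 633×(3.55)^0.13 = 746 K; P₂ = P₁(V₁/V₂)^n = 1120 kPa.
W = (P₁V₁−P₂V₂)/(n−1) = (268×27.1−1120×7.64)/0.13 = -9990 J.
ΔU = nCvΔT = 1.38×12.5×(746−633) = 1950 J.
Q = ΔU + W = -8040 J.
State after step 1: P = 1120 kPa, V = 7.64 L, T = 746 K.
Step 2 — Isobaric: P stays 1120 kPa; V/T = const ⇒ T₂ = 669 K, V₂ = 6.85 L.
W = PΔV = 1120×(6.85−7.64) kPa·L = -886 J.
ΔU = nCvΔT = 1.38×12.5×(669−746) = -1330 J.
Q = ΔU + W = nCpΔT = -2220 J.
Net over both steps: W = -10900 J, Q = -10300 J, ΔU = 620 J.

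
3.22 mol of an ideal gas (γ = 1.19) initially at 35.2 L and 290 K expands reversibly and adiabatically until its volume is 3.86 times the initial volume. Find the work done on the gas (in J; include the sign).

-9250 J

P₁ = nRT₁/V₁ = 3.22×8.314×290/35.2 = 221 kPa.
Adiabatic: TV^(γ−1) = const ⇒ T₂ = 290×(0.259)^0.190 = 224 K; PV^γ = const ⇒ P₂ = 44.2 kPa.
ΔU = nCvΔT = 3.22×43.8×(224−290) = -9250 J.
Q = 0 for an adiabatic process, so W = −ΔU = 9250 J.
Work done on the gas = −W_by = -9250 J.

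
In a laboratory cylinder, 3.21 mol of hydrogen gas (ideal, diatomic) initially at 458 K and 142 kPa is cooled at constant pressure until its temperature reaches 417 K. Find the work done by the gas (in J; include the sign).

V₁ = nRT₁/P₁ = 3.21×8.314×458/142 = 86.1 L.
Isobaric: P stays 142 kPa; V/T = const ⇒ T₂ = 417 K, V₂ = 78.4 L.
W = PΔV = 142×(78.4−86.1) kPa·L = -1090 J.

-1090 J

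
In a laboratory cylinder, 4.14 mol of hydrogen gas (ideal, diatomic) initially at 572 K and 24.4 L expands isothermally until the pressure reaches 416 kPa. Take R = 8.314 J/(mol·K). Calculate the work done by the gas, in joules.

13000 J

P₁ = nRT₁/V₁ = 4.14×8.314×572/24.4 = 807 kPa.
Isothermal: T stays 572 K; PV = const ⇒ V₂ = 47.3 L, P₂ = 416 kPa.
W = nRT ln(V₂/V₁) = 4.14×8.314×572×ln(1.94) = 13000 J.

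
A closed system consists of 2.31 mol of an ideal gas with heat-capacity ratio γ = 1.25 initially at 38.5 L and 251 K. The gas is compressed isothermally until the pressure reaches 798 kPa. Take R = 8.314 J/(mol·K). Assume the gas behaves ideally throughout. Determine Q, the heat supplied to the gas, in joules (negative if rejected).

-8930 J

P₁ = nRT₁/V₁ = 2.31×8.314×251/38.5 = 125 kPa.
Isothermal: T stays 251 K; PV = const ⇒ V₂ = 6.04 L, P₂ = 798 kPa.
ΔU = 0 (ideal gas, T constant).
W = nRT ln(V₂/V₁) = 2.31×8.314×251×ln(0.157) = -8930 J.
Q = ΔU + W = -8930 J.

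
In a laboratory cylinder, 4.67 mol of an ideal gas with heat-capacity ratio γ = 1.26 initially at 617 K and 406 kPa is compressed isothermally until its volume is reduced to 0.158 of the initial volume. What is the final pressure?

2570 kPa

V₁ = nRT₁/P₁ = 4.67×8.314×617/406 = 59.0 L.
Isothermal: T stays 617 K; PV = const ⇒ V₂ = 9.32 L, P₂ = 2570 kPa.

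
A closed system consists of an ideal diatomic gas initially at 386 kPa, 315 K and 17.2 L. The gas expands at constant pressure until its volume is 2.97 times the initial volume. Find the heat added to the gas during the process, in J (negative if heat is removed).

n = P₁V₁/(RT₁) = 386×17.2/(8.314×315) = 2.54 mol.
Isobaric: P stays 386 kPa; V/T = const ⇒ T₂ = 936 K, V₂ = 51.1 L.
W = PΔV = 386×(51.1−17.2) kPa·L = 13100 J.
ΔU = nCvΔT = 2.54×20.8×(936−315) = 32700 J.
Q = ΔU + W = nCpΔT = 45800 J.

45800 J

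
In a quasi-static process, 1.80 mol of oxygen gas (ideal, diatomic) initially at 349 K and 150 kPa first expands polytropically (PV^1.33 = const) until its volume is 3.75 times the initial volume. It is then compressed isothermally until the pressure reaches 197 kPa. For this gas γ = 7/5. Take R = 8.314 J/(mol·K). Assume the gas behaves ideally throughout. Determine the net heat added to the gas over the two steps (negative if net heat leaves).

-5880 J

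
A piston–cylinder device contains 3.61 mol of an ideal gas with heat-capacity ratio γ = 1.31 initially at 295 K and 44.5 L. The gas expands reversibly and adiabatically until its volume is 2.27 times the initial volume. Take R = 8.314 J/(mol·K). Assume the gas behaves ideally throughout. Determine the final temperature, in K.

229 K

P₁ = nRT₁/V₁ = 3.61×8.314×295/44.5 = 199 kPa.
Adiabatic: TV^(γ−1) = const ⇒ T₂ = 295×(0.441)^0.310 = 229 K; PV^γ = const ⇒ P₂ = 68.0 kPa.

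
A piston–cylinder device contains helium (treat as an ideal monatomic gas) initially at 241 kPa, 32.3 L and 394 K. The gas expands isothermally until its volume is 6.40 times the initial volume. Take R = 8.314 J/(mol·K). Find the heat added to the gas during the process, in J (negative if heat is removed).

n = P₁V₁/(RT₁) = 241×32.3/(8.314×394) = 2.38 mol.
Isothermal: T stays 394 K; PV = const ⇒ V₂ = 207 L, P₂ = 37.7 kPa.
ΔU = 0 (ideal gas, T constant).
W = nRT ln(V₂/V₁) = 2.38×8.314×394×ln(6.40) = 14400 J.
Q = ΔU + W = 14400 J.

14400 J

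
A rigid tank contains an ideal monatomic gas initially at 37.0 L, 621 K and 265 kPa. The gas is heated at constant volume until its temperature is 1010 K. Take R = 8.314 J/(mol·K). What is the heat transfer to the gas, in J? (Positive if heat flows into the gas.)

9210 J

n = P₁V₁/(RT₁) = 265×37.0/(8.314×621) = 1.90 mol.
Isochoric: V stays 37.0 L; P/T = const ⇒ T₂ = 1010 K, P₂ = 431 kPa.
W = 0 (no volume change).
ΔU = nCvΔT = 1.90×12.5×(1010−621) = 9210 J.
Q = ΔU = 9210 J.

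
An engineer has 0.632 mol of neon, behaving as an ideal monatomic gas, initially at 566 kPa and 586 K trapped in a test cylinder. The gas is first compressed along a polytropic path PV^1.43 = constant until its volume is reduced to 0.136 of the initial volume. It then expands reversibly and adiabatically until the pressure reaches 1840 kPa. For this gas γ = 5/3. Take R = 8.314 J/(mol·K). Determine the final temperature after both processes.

707 K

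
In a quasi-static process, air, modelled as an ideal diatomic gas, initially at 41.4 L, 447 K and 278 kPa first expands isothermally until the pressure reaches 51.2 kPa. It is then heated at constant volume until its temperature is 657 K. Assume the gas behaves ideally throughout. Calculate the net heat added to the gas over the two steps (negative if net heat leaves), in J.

33000 J

n = P₁V₁/(RT₁) = 278×41.4/(8.314×447) = 3.10 mol.
Step 1 — Isothermal: T stays 447 K; PV = const ⇒ V₂ = 225 L, P₂ = 51.2 kPa.
ΔU = 0 (ideal gas, T constant).
W = nRT ln(V₂/V₁) = 3.10×8.314×447×ln(5.43) = 19500 J.
Q = ΔU + W = 19500 J.
State after step 1: P = 51.2 kPa, V = 225 L, T = 447 K.
Step 2 — Isochoric: V stays 225 L; P/T = const ⇒ T₂ = 657 K, P₂ = 75.3 kPa.
W = 0 (no volume change).
ΔU = nCvΔT = 3.10×20.8×(657−447) = 13500 J.
Q = ΔU = 13500 J.
Net over both steps: W = 19500 J, Q = 33000 J, ΔU = 13500 J.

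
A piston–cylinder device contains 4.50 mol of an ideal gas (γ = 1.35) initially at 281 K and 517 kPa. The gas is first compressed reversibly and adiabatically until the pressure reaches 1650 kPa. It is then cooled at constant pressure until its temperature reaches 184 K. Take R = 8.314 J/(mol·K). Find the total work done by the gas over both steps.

V₁ = nRT₁/P₁ = 4.50×8.314×281/517 = 20.3 L.
Step 1 — Adiabatic: T₂/T₁ = (P₂/P₁)^((γ−1)/γ) ⇒ T₂ = 281×(3.19)^0.259 = 380 K; V₂ = 8.61 L.
ΔU = nCvΔT = 4.50×23.8×(380−281) = 10500 J.
Q = 0 for an adiabatic process, so W = −ΔU = -10500 J.
State after step 1: P = 1650 kPa, V = 8.61 L, T = 380 K.
Step 2 — Isobaric: P stays 1650 kPa; V/T = const ⇒ T₂ = 184 K, V₂ = 4.17 L.
W = PΔV = 1650×(4.17−8.61) kPa·L = -7320 J.
ΔU = nCvΔT = 4.50×23.8×(184−380) = -20900 J.
Q = ΔU + W = nCpΔT = -28200 J.
Net over both steps: W = -17900 J, Q = -28200 J, ΔU = -10400 J.

-17900 J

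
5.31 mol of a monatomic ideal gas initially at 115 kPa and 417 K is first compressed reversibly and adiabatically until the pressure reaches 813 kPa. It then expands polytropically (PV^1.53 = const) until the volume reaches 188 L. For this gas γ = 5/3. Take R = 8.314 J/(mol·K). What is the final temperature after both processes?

450 K

V₁ = nRT₁/P₁ = 5.31×8.314×417/115 = 160 L.
Step 1 — Adiabatic: T₂/T₁ = (P₂/P₁)^((γ−1)/γ) ⇒ T₂ = 417×(7.07)^0.400 = 912 K; V₂ = 49.5 L.
ΔU = nCvΔT = 5.31×12.5×(912−417) = 32800 J.
Q = 0 for an adiabatic process, so W = −ΔU = -32800 J.
State after step 1: P = 813 kPa, V = 49.5 L, T = 912 K.
Step 2 — Polytropic n=1.53: T₂ = T₁(V₁/V₂)^(n−1) = 912×(0.263)^0.53 = 450 K; P₂ = P₁(V₁/V₂)^n = 106 kPa.
W = (P₁V₁−P₂V₂)/(n−1) = (813×49.5−106×188)/0.53 = 38500 J.
ΔU = nCvΔT = 5.31×12.5×(450−912) = -30600 J.
Q = ΔU + W = 7890 J.
Net over both steps: W = 5740 J, Q = 7890 J, ΔU = 2160 J.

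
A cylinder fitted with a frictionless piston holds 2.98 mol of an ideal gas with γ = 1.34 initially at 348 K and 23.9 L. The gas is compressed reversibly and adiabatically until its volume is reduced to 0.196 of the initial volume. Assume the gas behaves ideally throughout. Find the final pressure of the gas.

3200 kPa

P₁ = nRT₁/V₁ = 2.98×8.314×348/23.9 = 361 kPa.
Adiabatic: TV^(γ−1) = const ⇒ T₂ = 348×(5.10)^0.340 = 606 K; PV^γ = const ⇒ P₂ = 3200 kPa.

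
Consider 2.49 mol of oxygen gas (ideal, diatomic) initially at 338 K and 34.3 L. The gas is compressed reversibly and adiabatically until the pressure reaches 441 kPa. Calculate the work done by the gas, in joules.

P₁ = nRT₁/V₁ = 2.49×8.314×338/34.3 = 204 kPa.
Adiabatic: T₂/T₁ = (P₂/P₁)^((γ−1)/γ) ⇒ T₂ = 338×(2.16)^0.286 = 421 K; V₂ = 19.8 L.
ΔU = nCvΔT = 2.49×20.8×(421−338) = 4310 J.
Q = 0 for an adiabatic process, so W = −ΔU = -4310 J.

-4310 J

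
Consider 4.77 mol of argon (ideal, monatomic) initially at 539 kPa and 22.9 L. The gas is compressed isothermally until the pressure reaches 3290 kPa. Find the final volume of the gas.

T₁ = P₁V₁/(nR) = 539×22.9/(4.77×8.314) = 311 K.
Isothermal: T stays 311 K; PV = const ⇒ V₂ = 3.75 L, P₂ = 3290 kPa.

3.75 L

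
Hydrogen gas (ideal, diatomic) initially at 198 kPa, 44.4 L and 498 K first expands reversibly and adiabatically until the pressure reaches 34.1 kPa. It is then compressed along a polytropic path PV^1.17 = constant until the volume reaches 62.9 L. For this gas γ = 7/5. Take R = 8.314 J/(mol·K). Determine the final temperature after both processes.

n = P₁V₁/(RT₁) = 198×44.4/(8.314×498) = 2.12 mol.
Step 1 — Adiabatic: T₂/T₁ = (P₂/P₁)^((γ−1)/γ) ⇒ T₂ = 498×(0.172)^0.286 = 301 K; V₂ = 156 L.
ΔU = nCvΔT = 2.12×20.8×(301−498) = -8680 J.
Q = 0 for an adiabatic process, so W = −ΔU = 8680 J.
State after step 1: P = 34.1 kPa, V = 156 L, T = 301 K.
Step 2 — Polytropic n=1.17: T₂ = T₁(V₁/V₂)^(n−1) = 301×(2.48)^0.17 = 352 K; P₂ = P₁(V₁/V₂)^n = 98.7 kPa.
W = (P₁V₁−P₂V₂)/(n−1) = (34.1×156−98.7×62.9)/0.17 = -5220 J.
ΔU = nCvΔT = 2.12×20.8×(352−301) = 2220 J.
Q = ΔU + W = -3000 J.
Net over both steps: W = 3460 J, Q = -3000 J, ΔU = -6460 J.

352 K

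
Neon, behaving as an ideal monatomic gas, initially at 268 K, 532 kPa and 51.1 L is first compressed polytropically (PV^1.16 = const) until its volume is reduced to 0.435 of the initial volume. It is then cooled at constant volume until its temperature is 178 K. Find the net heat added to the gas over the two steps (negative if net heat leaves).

-37900 J

n = P₁V₁/(RT₁) = 532×51.1/(8.314×268) = 12.2 mol.
Step 1 — Polytropic n=1.16: T₂ = T₁(V₁/V₂)^(n−1) = 268×(2.30)^0.16 = 306 K; P₂ = P₁(V₁/V₂)^n = 1400 kPa.
W = (P₁V₁−P₂V₂)/(n−1) = (532×51.1−1400×22.2)/0.16 = -24200 J.
ΔU = nCvΔT = 12.2×12.5×(306−268) = 5810 J.
Q = ΔU + W = -18400 J.
State after step 1: P = 1400 kPa, V = 22.2 L, T = 306 K.
Step 2 — Isochoric: V stays 22.2 L; P/T = const ⇒ T₂ = 178 K, P₂ = 812 kPa.
W = 0 (no volume change).
ΔU = nCvΔT = 12.2×12.5×(178−306) = -19500 J.
Q = ΔU = -19500 J.
Net over both steps: W = -24200 J, Q = -37900 J, ΔU = -13700 J.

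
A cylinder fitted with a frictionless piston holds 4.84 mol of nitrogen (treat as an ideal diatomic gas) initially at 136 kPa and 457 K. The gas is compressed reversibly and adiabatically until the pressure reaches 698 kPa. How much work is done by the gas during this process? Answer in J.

V₁ = nRT₁/P₁ = 4.84×8.314×457/136 = 135 L.
Adiabatic: T₂/T₁ = (P₂/P₁)^((γ−1)/γ) ⇒ T₂ = 457×(5.13)^0.286 = 729 K; V₂ = 42.0 L.
ΔU = nCvΔT = 4.84×20.8×(729−457) = 27400 J.
Q = 0 for an adiabatic process, so W = −ΔU = -27400 J.

-27400 J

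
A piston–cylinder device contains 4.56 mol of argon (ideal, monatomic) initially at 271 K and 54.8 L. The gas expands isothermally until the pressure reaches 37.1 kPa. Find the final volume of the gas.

P₁ = nRT₁/V₁ = 4.56×8.314×271/54.8 = 187 kPa.
Isothermal: T stays 271 K; PV = const ⇒ V₂ = 277 L, P₂ = 37.1 kPa.

277 L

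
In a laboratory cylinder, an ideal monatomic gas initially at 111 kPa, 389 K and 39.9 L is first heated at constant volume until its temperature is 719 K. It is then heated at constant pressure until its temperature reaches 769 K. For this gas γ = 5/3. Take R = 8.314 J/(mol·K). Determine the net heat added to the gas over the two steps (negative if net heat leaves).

7060 J

n = P₁V₁/(RT₁) = 111×39.9/(8.314×389) = 1.37 mol.
Step 1 — Isochoric: V stays 39.9 L; P/T = const ⇒ T₂ = 719 K, P₂ = 205 kPa.
W = 0 (no volume change).
ΔU = nCvΔT = 1.37×12.5×(719−389) = 5640 J.
Q = ΔU = 5640 J.
State after step 1: P = 205 kPa, V = 39.9 L, T = 719 K.
Step 2 — Isobaric: P stays 205 kPa; V/T = const ⇒ T₂ = 769 K, V₂ = 42.7 L.
W = PΔV = 205×(42.7−39.9) kPa·L = 569 J.
ΔU = nCvΔT = 1.37×12.5×(769−719) = 854 J.
Q = ΔU + W = nCpΔT = 1420 J.
Net over both steps: W = 569 J, Q = 7060 J, ΔU = 6490 J.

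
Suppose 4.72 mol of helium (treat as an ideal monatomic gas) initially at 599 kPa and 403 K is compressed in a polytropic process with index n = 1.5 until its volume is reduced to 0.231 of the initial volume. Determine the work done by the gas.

-34200 J

V₁ = nRT₁/P₁ = 4.72×8.314×403/599 = 26.4 L.
Polytropic n=1.5: T₂ = T₁(V₁/V₂)^(n−1) = 403×(4.33)^0.50 = 838 K; P₂ = P₁(V₁/V₂)^n = 5400 kPa.
W = (P₁V₁−P₂V₂)/(n−1) = (599×26.4−5400×6.10)/0.50 = -34200 J.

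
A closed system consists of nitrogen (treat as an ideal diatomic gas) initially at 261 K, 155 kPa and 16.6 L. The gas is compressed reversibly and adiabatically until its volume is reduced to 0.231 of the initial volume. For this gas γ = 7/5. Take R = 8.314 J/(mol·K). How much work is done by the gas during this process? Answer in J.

-5130 J

n = P₁V₁/(RT₁) = 155×16.6/(8.314×261) = 1.19 mol.
Adiabatic: TV^(γ−1) = const ⇒ T₂ = 261×(4.33)^0.400 = 469 K; PV^γ = const ⇒ P₂ = 1210 kPa.
ΔU = nCvΔT = 1.19×20.8×(469−261) = 5130 J.
Q = 0 for an adiabatic process, so W = −ΔU = -5130 J.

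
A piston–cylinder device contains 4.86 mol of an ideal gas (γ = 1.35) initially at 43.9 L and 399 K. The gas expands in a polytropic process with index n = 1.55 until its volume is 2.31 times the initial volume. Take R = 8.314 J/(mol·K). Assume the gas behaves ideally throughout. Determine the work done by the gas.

10800 J

P₁ = nRT₁/V₁ = 4.86×8.314×399/43.9 = 367 kPa.
Polytropic n=1.55: T₂ = T₁(V₁/V₂)^(n−1) = 399×(0.433)^0.55 = 252 K; P₂ = P₁(V₁/V₂)^n = 100 kPa.
W = (P₁V₁−P₂V₂)/(n−1) = (367×43.9−100×101)/0.55 = 10800 J.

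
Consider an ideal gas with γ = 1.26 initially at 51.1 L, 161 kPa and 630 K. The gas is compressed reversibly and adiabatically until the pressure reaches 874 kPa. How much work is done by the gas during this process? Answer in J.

n = P₁V₁/(RT₁) = 161×51.1/(8.314×630) = 1.57 mol.
Adiabatic: T₂/T₁ = (P₂/P₁)^((γ−1)/γ) ⇒ T₂ = 630×(5.43)^0.206 = 893 K; V₂ = 13.3 L.
ΔU = nCvΔT = 1.57×32.0×(893−630) = 13200 J.
Q = 0 for an adiabatic process, so W = −ΔU = -13200 J.

-13200 J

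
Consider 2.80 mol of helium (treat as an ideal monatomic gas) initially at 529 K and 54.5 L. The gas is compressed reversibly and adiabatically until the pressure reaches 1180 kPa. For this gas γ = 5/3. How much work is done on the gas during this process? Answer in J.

P₁ = nRT₁/V₁ = 2.80×8.314×529/54.5 = 226 kPa.
Adiabatic: T₂/T₁ = (P₂/P₁)^((γ−1)/γ) ⇒ T₂ = 529×(5.22)^0.400 = 1020 K; V₂ = 20.2 L.
ΔU = nCvΔT = 2.80×12.5×(1020−529) = 17300 J.
Q = 0 for an adiabatic process, so W = −ΔU = -17300 J.
Work done on the gas = −W_by = 17300 J.

17300 J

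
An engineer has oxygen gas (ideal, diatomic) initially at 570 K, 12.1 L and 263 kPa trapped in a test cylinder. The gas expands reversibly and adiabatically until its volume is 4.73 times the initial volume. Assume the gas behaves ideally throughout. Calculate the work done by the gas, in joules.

3680 J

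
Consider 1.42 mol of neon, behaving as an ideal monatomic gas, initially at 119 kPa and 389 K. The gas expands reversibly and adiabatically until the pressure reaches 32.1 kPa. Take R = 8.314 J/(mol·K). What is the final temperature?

230 K

V₁ = nRT₁/P₁ = 1.42×8.314×389/119 = 38.6 L.
Adiabatic: T₂/T₁ = (P₂/P₁)^((γ−1)/γ) ⇒ T₂ = 389×(0.270)^0.400 = 230 K; V₂ = 84.7 L.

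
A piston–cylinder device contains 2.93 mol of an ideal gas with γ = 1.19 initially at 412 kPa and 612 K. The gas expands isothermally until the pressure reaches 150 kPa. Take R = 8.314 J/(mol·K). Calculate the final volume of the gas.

V₁ = nRT₁/P₁ = 2.93×8.314×612/412 = 36.2 L.
Isothermal: T stays 612 K; PV = const ⇒ V₂ = 99.4 L, P₂ = 150 kPa.

99.4 L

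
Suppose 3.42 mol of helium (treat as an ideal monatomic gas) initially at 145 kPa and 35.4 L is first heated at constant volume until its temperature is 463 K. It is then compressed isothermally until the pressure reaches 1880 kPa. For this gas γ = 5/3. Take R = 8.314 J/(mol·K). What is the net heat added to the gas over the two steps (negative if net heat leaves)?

-9280 J

T₁ = P₁V₁/(nR) = 145×35.4/(3.42×8.314) = 181 K.
Step 1 — Isochoric: V stays 35.4 L; P/T = const ⇒ T₂ = 463 K, P₂ = 372 kPa.
W = 0 (no volume change).
ΔU = nCvΔT = 3.42×12.5×(463−181) = 12000 J.
Q = ΔU = 12000 J.
State after step 1: P = 372 kPa, V = 35.4 L, T = 463 K.
Step 2 — Isothermal: T stays 463 K; PV = const ⇒ V₂ = 7.00 L, P₂ = 1880 kPa.
ΔU = 0 (ideal gas, T constant).
W = nRT ln(V₂/V₁) = 3.42×8.314×463×ln(0.198) = -21300 J.
Q = ΔU + W = -21300 J.
Net over both steps: W = -21300 J, Q = -9280 J, ΔU = 12000 J.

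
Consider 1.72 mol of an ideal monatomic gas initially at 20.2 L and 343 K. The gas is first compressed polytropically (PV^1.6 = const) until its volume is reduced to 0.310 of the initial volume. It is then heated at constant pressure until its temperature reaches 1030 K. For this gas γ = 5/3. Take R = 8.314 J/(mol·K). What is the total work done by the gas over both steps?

-3510 J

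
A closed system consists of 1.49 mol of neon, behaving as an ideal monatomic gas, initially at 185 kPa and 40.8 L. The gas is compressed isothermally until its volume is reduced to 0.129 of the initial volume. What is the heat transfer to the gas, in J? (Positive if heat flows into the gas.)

T₁ = P₁V₁/(nR) = 185×40.8/(1.49×8.314) = 609 K.
Isothermal: T stays 609 K; PV = const ⇒ V₂ = 5.26 L, P₂ = 1430 kPa.
ΔU = 0 (ideal gas, T constant).
W = nRT ln(V₂/V₁) = 1.49×8.314×609×ln(0.129) = -15500 J.
Q = ΔU + W = -15500 J.

-15500 J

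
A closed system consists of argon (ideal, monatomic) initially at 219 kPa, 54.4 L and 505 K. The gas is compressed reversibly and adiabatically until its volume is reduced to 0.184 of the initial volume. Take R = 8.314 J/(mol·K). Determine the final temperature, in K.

1560 K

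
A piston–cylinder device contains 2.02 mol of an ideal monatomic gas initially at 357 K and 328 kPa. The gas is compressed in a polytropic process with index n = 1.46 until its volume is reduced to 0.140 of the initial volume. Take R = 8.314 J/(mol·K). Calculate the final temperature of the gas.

V₁ = nRT₁/P₁ = 2.02×8.314×357/328 = 18.3 L.
Polytropic n=1.46: T₂ = T₁(V₁/V₂)^(n−1) = 357×(7.14)^0.46 = 882 K; P₂ = P₁(V₁/V₂)^n = 5790 kPa.

882 K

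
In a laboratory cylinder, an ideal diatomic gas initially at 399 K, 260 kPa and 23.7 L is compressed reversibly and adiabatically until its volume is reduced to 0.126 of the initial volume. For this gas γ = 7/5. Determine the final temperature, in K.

Adiabatic: TV^(γ−1) = const ⇒ T₂ = 399×(7.94)^0.400 = 914 K; PV^γ = const ⇒ P₂ = 4730 kPa.

914 K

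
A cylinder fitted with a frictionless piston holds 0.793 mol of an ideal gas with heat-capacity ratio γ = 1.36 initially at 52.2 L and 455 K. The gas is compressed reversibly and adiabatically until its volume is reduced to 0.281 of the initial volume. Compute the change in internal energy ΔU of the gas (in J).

P₁ = nRT₁/V₁ = 0.793×8.314×455/52.2 = 57.5 kPa.
Adiabatic: TV^(γ−1) = const ⇒ T₂ = 455×(3.56)^0.360 = 719 K; PV^γ = const ⇒ P₂ = 323 kPa.
For an ideal gas ΔU = nCvΔT with Cv = R/(γ−1) = 23.1 J/(mol·K).
ΔU = 0.793×23.1×(719−455) = 4830 J.

4830 J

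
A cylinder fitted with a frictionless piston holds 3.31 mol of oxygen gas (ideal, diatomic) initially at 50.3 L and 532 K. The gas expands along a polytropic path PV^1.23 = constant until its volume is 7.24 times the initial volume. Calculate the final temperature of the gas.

337 K

P₁ = nRT₁/V₁ = 3.31×8.314×532/50.3 = 291 kPa.
Polytropic n=1.23: T₂ = T₁(V₁/V₂)^(n−1) = 532×(0.138)^0.23 = 337 K; P₂ = P₁(V₁/V₂)^n = 25.5 kPa.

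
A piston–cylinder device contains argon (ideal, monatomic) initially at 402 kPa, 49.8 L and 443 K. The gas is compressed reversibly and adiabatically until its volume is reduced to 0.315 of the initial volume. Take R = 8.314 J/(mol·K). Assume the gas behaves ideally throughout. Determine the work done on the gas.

34800 J

n = P₁V₁/(RT₁) = 402×49.8/(8.314×443) = 5.44 mol.
Adiabatic: TV^(γ−1) = const ⇒ T₂ = 443×(3.17)^0.667 = 957 K; PV^γ = const ⇒ P₂ = 2760 kPa.
ΔU = nCvΔT = 5.44×12.5×(957−443) = 34800 J.
Q = 0 for an adiabatic process, so W = −ΔU = -34800 J.
Work done on the gas = −W_by = 34800 J.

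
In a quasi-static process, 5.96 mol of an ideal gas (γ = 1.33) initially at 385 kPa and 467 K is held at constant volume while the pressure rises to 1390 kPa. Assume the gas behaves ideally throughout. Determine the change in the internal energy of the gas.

183000 J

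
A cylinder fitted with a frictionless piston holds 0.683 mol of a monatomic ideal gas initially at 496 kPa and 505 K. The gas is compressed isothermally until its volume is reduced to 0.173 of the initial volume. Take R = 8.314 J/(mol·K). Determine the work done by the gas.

-5030 J

V₁ = nRT₁/P₁ = 0.683×8.314×505/496 = 5.78 L.
Isothermal: T stays 505 K; PV = const ⇒ V₂ = 1.00 L, P₂ = 2870 kPa.
W = nRT ln(V₂/V₁) = 0.683×8.314×505×ln(0.173) = -5030 J.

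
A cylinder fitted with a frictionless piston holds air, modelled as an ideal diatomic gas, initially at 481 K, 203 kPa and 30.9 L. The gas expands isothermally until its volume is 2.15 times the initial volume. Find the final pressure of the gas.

94.4 kPa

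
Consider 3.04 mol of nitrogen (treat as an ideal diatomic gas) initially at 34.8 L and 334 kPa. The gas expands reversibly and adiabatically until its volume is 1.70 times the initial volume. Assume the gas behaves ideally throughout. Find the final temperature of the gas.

T₁ = P₁V₁/(nR) = 334×34.8/(3.04×8.314) = 460 K.
Adiabatic: TV^(γ−1) = const ⇒ T₂ = 460×(0.588)^0.400 = 372 K; PV^γ = const ⇒ P₂ = 159 kPa.

372 K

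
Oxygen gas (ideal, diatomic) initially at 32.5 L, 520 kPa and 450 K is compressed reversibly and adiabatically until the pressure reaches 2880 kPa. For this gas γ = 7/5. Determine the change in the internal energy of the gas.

26700 J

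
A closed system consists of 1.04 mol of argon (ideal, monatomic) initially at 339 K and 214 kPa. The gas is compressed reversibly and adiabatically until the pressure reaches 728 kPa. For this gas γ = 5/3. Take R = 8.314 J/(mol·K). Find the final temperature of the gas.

V₁ = nRT₁/P₁ = 1.04×8.314×339/214 = 13.7 L.
Adiabatic: T₂/T₁ = (P₂/P₁)^((γ−1)/γ) ⇒ T₂ = 339×(3.40)^0.400 = 553 K; V₂ = 6.57 L.

553 K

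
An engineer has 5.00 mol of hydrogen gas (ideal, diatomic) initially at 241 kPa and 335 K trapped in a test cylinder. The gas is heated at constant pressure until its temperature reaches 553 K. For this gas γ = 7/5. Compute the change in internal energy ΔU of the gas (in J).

V₁ = nRT₁/P₁ = 5.00×8.314×335/241 = 57.8 L.
Isobaric: P stays 241 kPa; V/T = const ⇒ T₂ = 553 K, V₂ = 95.4 L.
For an ideal gas ΔU = nCvΔT with Cv = (5/2)R = 20.8 J/(mol·K).
ΔU = 5.00×20.8×(553−335) = 22700 J.

22700 J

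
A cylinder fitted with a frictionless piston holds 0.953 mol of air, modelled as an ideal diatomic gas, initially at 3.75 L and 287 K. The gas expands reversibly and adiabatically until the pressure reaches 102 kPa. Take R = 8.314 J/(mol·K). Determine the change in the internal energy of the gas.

-2270 J

P₁ = nRT₁/V₁ = 0.953×8.314×287/3.75 = 606 kPa.
Adiabatic: T₂/T₁ = (P₂/P₁)^((γ−1)/γ) ⇒ T₂ = 287×(0.168)^0.286 = 172 K; V₂ = 13.4 L.
For an ideal gas ΔU = nCvΔT with Cv = (5/2)R = 20.8 J/(mol·K).
ΔU = 0.953×20.8×(172−287) = -2270 J.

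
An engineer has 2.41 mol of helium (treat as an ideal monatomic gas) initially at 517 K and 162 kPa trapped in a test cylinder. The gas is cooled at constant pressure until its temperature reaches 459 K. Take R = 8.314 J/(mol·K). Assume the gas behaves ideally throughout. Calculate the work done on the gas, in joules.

V₁ = nRT₁/P₁ = 2.41×8.314×517/162 = 63.9 L.
Isobaric: P stays 162 kPa; V/T = const ⇒ T₂ = 459 K, V₂ = 56.8 L.
W = PΔV = 162×(56.8−63.9) kPa·L = -1160 J.
Work done on the gas = −W_by = 1160 J.

1160 J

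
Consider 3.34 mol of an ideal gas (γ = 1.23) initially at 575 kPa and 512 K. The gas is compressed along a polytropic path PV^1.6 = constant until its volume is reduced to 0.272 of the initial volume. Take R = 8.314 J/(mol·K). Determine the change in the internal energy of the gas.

V₁ = nRT₁/P₁ = 3.34×8.314×512/575 = 24.7 L.
Polytropic n=1.6: T₂ = T₁(V₁/V₂)^(n−1) = 512×(3.68)^0.60 = 1120 K; P₂ = P₁(V₁/V₂)^n = 4620 kPa.
For an ideal gas ΔU = nCvΔT with Cv = R/(γ−1) = 36.1 J/(mol·K).
ΔU = 3.34×36.1×(1120−512) = 73200 J.

73200 J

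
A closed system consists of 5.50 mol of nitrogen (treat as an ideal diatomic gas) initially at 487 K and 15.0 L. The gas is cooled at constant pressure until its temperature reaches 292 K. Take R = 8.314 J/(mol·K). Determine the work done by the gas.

-8920 J

P₁ = nRT₁/V₁ = 5.50×8.314×487/15.0 = 1480 kPa.
Isobaric: P stays 1480 kPa; V/T = const ⇒ T₂ = 292 K, V₂ = 8.99 L.
W = PΔV = 1480×(8.99−15.0) kPa·L = -8920 J.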